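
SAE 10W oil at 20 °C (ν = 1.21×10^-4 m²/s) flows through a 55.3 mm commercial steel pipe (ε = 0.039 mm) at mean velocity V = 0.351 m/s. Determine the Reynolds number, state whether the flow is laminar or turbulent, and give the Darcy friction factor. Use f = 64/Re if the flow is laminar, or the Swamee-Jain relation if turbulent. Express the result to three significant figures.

Re = VD/ν = 0.3510·0.0553/1.21×10^-4 = 160
Re < 2300 → laminar → f = 64/Re = 0.3990

Re ≈ 160; laminar; f = 64/Re ≈ 0.399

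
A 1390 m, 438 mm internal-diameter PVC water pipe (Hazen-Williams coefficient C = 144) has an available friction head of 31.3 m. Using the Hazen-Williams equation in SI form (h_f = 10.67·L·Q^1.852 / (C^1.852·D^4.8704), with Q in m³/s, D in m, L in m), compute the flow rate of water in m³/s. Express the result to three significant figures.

Q ≈ 0.590 m³/s

Rearranging: Q = [h_f·C^1.852·D^4.8704 / (10.67·L)]^(1/1.852)
Q = [31.3·144^1.852·0.438^4.8704 / (10.67·1390)]^0.540 = 0.5899 m³/s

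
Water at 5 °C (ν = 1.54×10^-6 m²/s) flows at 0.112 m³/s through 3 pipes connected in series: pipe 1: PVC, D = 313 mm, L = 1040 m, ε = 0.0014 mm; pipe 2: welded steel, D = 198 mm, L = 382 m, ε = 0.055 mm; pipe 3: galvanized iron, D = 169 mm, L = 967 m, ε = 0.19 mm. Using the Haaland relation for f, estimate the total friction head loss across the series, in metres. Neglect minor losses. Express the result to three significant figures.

Pipe 1: V = 1.456 m/s, Re = 2.96×10^5, ε/D = 4.47×10^-6, f = 0.01442, h_1 = f(L/D)V²/2g = 5.172 m
Pipe 2: V = 3.637 m/s, Re = 4.68×10^5, ε/D = 2.78×10^-4, f = 0.01605, h_2 = f(L/D)V²/2g = 20.88 m
Pipe 3: V = 4.993 m/s, Re = 5.48×10^5, ε/D = 0.00112, f = 0.02069, h_3 = f(L/D)V²/2g = 150.4 m
Series → Q common, losses add: H = Σh = 176.5 m

H ≈ 176 m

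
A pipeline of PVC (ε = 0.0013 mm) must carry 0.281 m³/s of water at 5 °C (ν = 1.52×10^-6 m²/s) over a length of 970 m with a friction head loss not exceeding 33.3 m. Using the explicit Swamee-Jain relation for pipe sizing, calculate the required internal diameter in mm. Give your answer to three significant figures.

D ≈ 301 mm

Swamee-Jain (Type III): D = 0.66·[ε^1.25·(LQ²/(gh_f))^4.75 + ν·Q^9.4·(L/(gh_f))^5.2]^0.04
LQ²/(gh_f) = 0.2345; L/(gh_f) = 2.969
Term 1 = ε^1.25·(…)^4.75 = 4.47×10^-11; Term 2 = ν·Q^9.4·(…)^5.2 = 2.87×10^-9
D = 0.66·(4.47×10^-11 + 2.87×10^-9)^0.04 = 0.3007 m = 301 mm
Check: V = 3.96 m/s, Re = 7.83×10^5, f = 0.01219, h_f = 31.4 m ≈ 33.3 m ✓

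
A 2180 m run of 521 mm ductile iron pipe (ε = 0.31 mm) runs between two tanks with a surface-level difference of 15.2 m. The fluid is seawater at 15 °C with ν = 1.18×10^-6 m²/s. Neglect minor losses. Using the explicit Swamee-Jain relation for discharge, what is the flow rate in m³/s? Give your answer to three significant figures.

Q ≈ 0.426 m³/s

Swamee-Jain (Type II): Q = -0.965·√(gD⁵h_f/L)·ln[ε/(3.7D) + √(3.17ν²L/(gD³h_f))]
√(gD⁵h_f/L) = √(9.81·0.521⁵·15.2/2180) = 0.05124
ε/(3.7D) = 1.61×10^-4; √(3.17ν²L/(gD³h_f)) = 2.14×10^-5
Q = -0.965·0.05124·ln(1.822×10^-4) = 0.4258 m³/s
Check: V = 2.00 m/s, Re = 8.82×10^5, f = 0.01797, h_f = 15.3 m ≈ 15.2 m ✓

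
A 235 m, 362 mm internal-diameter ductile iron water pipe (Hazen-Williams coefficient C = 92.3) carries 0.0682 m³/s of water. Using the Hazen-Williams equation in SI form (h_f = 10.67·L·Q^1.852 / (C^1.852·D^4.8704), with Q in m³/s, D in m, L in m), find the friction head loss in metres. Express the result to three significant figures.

h_f = 10.67·235·0.0682^1.852 / (92.3^1.852·0.362^4.8704) = 0.5612 m

h_f ≈ 0.561 m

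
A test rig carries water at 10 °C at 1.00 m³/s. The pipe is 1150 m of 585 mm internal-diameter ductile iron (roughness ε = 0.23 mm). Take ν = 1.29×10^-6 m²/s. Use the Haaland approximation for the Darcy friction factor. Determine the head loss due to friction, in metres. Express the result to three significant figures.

V = 4Q/(πD²) = 4·1.00/(π·0.585²) = 3.720 m/s
Re = VD/ν = 3.720·0.585/1.29×10^-6 = 1.69×10^6 → turbulent
ε/D = 0.23/585 = 3.93×10^-4
Haaland: f = 0.01618
h_f = f(L/D)V²/(2g) = 0.01618·(1150/0.585)·3.720²/(2·9.81) = 22.44 m

h_f ≈ 22.4 m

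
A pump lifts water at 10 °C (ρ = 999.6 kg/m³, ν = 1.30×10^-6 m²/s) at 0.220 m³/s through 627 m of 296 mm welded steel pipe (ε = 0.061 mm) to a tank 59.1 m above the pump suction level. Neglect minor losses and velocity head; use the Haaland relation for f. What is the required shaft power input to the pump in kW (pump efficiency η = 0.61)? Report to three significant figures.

V = 4Q/(πD²) = 3.197 m/s; Re = 7.28×10^5; ε/D = 2.06×10^-4; f = 0.01493
h_f = f(L/D)V²/2g = 16.48 m
Total head H = z + h_f = 59.1 + 16.48 = 75.58 m
P_hyd = ρgQH = 999.6·9.81·0.220·75.58 = 163.1 kW
P_shaft = P_hyd/η = 163.1/0.61 = 267.3 kW

P_shaft ≈ 267 kW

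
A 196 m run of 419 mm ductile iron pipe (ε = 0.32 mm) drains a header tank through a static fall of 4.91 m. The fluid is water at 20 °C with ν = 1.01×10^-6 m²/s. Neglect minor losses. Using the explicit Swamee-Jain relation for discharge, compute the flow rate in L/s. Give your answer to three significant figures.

Q ≈ 458 L/s

Swamee-Jain (Type II): Q = -0.965·√(gD⁵h_f/L)·ln[ε/(3.7D) + √(3.17ν²L/(gD³h_f))]
√(gD⁵h_f/L) = √(9.81·0.419⁵·4.91/196) = 0.05634
ε/(3.7D) = 2.06×10^-4; √(3.17ν²L/(gD³h_f)) = 1.34×10^-5
Q = -0.965·0.05634·ln(2.198×10^-4) = 0.4579 m³/s
Check: V = 3.32 m/s, Re = 1.38×10^6, f = 0.01876, h_f = 4.93 m ≈ 4.91 m ✓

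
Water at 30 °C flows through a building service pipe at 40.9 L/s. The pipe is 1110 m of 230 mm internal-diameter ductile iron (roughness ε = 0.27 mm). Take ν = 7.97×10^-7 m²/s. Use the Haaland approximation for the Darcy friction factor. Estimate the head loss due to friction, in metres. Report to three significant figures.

V = 4Q/(πD²) = 4·0.0409/(π·0.230²) = 0.9844 m/s
Re = VD/ν = 0.9844·0.230/7.97×10^-7 = 2.84×10^5 → turbulent
ε/D = 0.27/230 = 0.00117
Haaland: f = 0.02127
h_f = f(L/D)V²/(2g) = 0.02127·(1110/0.230)·0.9844²/(2·9.81) = 5.070 m

h_f ≈ 5.07 m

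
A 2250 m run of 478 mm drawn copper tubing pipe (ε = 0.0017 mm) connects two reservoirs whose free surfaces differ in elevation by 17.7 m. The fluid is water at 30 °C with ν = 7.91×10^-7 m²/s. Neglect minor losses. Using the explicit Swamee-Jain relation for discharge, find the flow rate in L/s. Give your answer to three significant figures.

Swamee-Jain (Type II): Q = -0.965·√(gD⁵h_f/L)·ln[ε/(3.7D) + √(3.17ν²L/(gD³h_f))]
√(gD⁵h_f/L) = √(9.81·0.478⁵·17.7/2250) = 0.04388
ε/(3.7D) = 9.61×10^-7; √(3.17ν²L/(gD³h_f)) = 1.53×10^-5
Q = -0.965·0.04388·ln(1.630×10^-5) = 0.4668 m³/s
Check: V = 2.60 m/s, Re = 1.57×10^6, f = 0.01089, h_f = 17.7 m ≈ 17.7 m ✓

Q ≈ 467 L/s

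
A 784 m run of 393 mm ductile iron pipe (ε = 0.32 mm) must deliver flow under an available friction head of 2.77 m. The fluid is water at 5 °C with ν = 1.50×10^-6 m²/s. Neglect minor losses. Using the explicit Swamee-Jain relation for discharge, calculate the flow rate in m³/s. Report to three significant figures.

Swamee-Jain (Type II): Q = -0.965·√(gD⁵h_f/L)·ln[ε/(3.7D) + √(3.17ν²L/(gD³h_f))]
√(gD⁵h_f/L) = √(9.81·0.393⁵·2.77/784) = 0.01803
ε/(3.7D) = 2.20×10^-4; √(3.17ν²L/(gD³h_f)) = 5.82×10^-5
Q = -0.965·0.01803·ln(2.783×10^-4) = 0.1424 m³/s
Check: V = 1.17 m/s, Re = 3.08×10^5, f = 0.01991, h_f = 2.79 m ≈ 2.77 m ✓

Q ≈ 0.142 m³/s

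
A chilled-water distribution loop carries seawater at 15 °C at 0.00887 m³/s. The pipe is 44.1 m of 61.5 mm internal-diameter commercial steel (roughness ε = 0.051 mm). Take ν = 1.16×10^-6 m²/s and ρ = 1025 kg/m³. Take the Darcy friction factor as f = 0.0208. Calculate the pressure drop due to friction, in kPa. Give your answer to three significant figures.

V = 4Q/(πD²) = 4·0.00887/(π·0.0615²) = 2.986 m/s
h_f = f(L/D)V²/(2g) = 0.02080·(44.1/0.0615)·2.986²/(2·9.81) = 6.778 m
Δp = ρg·h_f = 1025·9.81·6.778 = 68.15 kPa

Δp ≈ 68.2 kPa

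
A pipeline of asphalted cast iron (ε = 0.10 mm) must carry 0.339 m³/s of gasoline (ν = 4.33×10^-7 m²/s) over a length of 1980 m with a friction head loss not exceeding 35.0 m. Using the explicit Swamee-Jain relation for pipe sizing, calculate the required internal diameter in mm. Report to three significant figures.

Swamee-Jain (Type III): D = 0.66·[ε^1.25·(LQ²/(gh_f))^4.75 + ν·Q^9.4·(L/(gh_f))^5.2]^0.04
LQ²/(gh_f) = 0.6627; L/(gh_f) = 5.767
Term 1 = ε^1.25·(…)^4.75 = 1.42×10^-6; Term 2 = ν·Q^9.4·(…)^5.2 = 1.50×10^-7
D = 0.66·(1.42×10^-6 + 1.50×10^-7)^0.04 = 0.3867 m = 387 mm
Check: V = 2.89 m/s, Re = 2.58×10^6, f = 0.01488, h_f = 32.4 m ≈ 35.0 m ✓

D ≈ 387 mm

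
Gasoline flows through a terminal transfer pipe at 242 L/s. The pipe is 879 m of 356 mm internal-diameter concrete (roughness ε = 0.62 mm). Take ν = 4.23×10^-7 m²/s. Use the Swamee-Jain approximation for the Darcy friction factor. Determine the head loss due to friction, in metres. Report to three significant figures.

h_f ≈ 16.9 m

V = 4Q/(πD²) = 4·0.242/(π·0.356²) = 2.431 m/s
Re = VD/ν = 2.431·0.356/4.23×10^-7 = 2.05×10^6 → turbulent
ε/D = 0.62/356 = 0.00174
Swamee-Jain: f = 0.02273
h_f = f(L/D)V²/(2g) = 0.02273·(879/0.356)·2.431²/(2·9.81) = 16.91 m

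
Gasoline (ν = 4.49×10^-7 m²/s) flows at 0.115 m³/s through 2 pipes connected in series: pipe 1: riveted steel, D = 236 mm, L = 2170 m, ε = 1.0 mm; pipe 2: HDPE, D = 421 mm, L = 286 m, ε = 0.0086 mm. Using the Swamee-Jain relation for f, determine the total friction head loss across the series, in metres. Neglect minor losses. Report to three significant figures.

H ≈ 94.3 m

Pipe 1: V = 2.629 m/s, Re = 1.38×10^6, ε/D = 0.00424, f = 0.02903, h_1 = f(L/D)V²/2g = 94.02 m
Pipe 2: V = 0.8261 m/s, Re = 7.75×10^5, ε/D = 2.04×10^-5, f = 0.01254, h_2 = f(L/D)V²/2g = 0.2963 m
Series → Q common, losses add: H = Σh = 94.32 m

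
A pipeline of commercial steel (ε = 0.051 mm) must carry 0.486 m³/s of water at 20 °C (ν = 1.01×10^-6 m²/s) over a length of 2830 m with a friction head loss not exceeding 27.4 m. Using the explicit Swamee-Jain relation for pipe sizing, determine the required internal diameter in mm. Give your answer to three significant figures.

D ≈ 489 mm

Swamee-Jain (Type III): D = 0.66·[ε^1.25·(LQ²/(gh_f))^4.75 + ν·Q^9.4·(L/(gh_f))^5.2]^0.04
LQ²/(gh_f) = 2.487; L/(gh_f) = 10.53
Term 1 = ε^1.25·(…)^4.75 = 3.26×10^-4; Term 2 = ν·Q^9.4·(…)^5.2 = 2.37×10^-4
D = 0.66·(3.26×10^-4 + 2.37×10^-4)^0.04 = 0.4893 m = 489 mm
Check: V = 2.58 m/s, Re = 1.25×10^6, f = 0.01334, h_f = 26.3 m ≈ 27.4 m ✓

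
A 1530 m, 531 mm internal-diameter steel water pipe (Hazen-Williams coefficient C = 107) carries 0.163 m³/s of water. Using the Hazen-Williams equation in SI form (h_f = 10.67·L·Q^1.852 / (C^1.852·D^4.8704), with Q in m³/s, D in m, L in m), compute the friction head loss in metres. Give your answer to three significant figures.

h_f ≈ 2.16 m

h_f = 10.67·1530·0.163^1.852 / (107^1.852·0.531^4.8704) = 2.159 m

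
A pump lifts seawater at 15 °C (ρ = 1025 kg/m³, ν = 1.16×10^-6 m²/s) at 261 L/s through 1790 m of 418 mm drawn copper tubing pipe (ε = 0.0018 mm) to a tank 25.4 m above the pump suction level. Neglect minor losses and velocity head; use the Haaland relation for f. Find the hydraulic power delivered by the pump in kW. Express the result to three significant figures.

P_hyd ≈ 92.4 kW

V = 4Q/(πD²) = 1.902 m/s; Re = 6.85×10^5; ε/D = 4.31×10^-6; f = 0.01241
h_f = f(L/D)V²/2g = 9.802 m
Total head H = z + h_f = 25.4 + 9.802 = 35.20 m
P_hyd = ρgQH = 1025·9.81·0.261·35.20 = 92.38 kW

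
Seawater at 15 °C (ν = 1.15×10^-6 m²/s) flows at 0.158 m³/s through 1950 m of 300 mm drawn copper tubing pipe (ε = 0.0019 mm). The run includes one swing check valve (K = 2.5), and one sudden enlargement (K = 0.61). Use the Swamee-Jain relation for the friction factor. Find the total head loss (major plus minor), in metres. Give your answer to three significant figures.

V = 4Q/(πD²) = 2.235 m/s; V²/2g = 0.2547 m
Re = 5.83×10^5, ε/D = 6.33×10^-6 → f = 0.01285 (Swamee-Jain)
Major: h_f = f(L/D)·V²/2g = 0.01285·6500·0.2547 = 21.27 m
Minor: ΣK = 3.11; h_m = ΣK·V²/2g = 0.7920 m
Total H_L = 21.27 + 0.7920 = 22.06 m

H_L ≈ 22.1 m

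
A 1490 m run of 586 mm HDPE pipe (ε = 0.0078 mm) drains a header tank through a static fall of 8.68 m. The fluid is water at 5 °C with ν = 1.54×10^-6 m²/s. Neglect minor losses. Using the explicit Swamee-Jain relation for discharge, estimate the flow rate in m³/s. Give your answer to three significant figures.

Q ≈ 0.633 m³/s

Swamee-Jain (Type II): Q = -0.965·√(gD⁵h_f/L)·ln[ε/(3.7D) + √(3.17ν²L/(gD³h_f))]
√(gD⁵h_f/L) = √(9.81·0.586⁵·8.68/1490) = 0.06284
ε/(3.7D) = 3.60×10^-6; √(3.17ν²L/(gD³h_f)) = 2.56×10^-5
Q = -0.965·0.06284·ln(2.917×10^-5) = 0.6333 m³/s
Check: V = 2.35 m/s, Re = 8.93×10^5, f = 0.01213, h_f = 8.67 m ≈ 8.68 m ✓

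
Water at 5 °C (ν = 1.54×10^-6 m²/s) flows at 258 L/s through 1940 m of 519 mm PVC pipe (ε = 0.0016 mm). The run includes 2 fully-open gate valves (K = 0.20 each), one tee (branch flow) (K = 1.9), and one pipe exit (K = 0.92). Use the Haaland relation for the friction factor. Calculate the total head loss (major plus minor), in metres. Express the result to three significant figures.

H_L ≈ 4.09 m

V = 4Q/(πD²) = 1.220 m/s; V²/2g = 0.07580 m
Re = 4.11×10^5, ε/D = 3.08×10^-6 → f = 0.01356 (Haaland)
Major: h_f = f(L/D)·V²/2g = 0.01356·3738·0.07580 = 3.843 m
Minor: ΣK = 3.22; h_m = ΣK·V²/2g = 0.2441 m
Total H_L = 3.843 + 0.2441 = 4.087 m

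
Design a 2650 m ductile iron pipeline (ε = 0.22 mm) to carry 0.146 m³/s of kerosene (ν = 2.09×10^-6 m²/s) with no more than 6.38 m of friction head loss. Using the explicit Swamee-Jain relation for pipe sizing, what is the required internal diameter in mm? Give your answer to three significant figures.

Swamee-Jain (Type III): D = 0.66·[ε^1.25·(LQ²/(gh_f))^4.75 + ν·Q^9.4·(L/(gh_f))^5.2]^0.04
LQ²/(gh_f) = 0.9025; L/(gh_f) = 42.34
Term 1 = ε^1.25·(…)^4.75 = 1.65×10^-5; Term 2 = ν·Q^9.4·(…)^5.2 = 8.40×10^-6
D = 0.66·(1.65×10^-5 + 8.40×10^-6)^0.04 = 0.4319 m = 432 mm
Check: V = 0.997 m/s, Re = 2.06×10^5, f = 0.01893, h_f = 5.88 m ≈ 6.38 m ✓

D ≈ 432 mm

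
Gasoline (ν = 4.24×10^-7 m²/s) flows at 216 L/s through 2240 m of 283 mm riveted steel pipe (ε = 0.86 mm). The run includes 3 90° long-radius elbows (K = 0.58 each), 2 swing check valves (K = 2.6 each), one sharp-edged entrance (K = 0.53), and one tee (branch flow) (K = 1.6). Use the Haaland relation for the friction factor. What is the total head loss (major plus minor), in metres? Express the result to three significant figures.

V = 4Q/(πD²) = 3.434 m/s; V²/2g = 0.6010 m
Re = 2.29×10^6, ε/D = 0.00304 → f = 0.02637 (Haaland)
Major: h_f = f(L/D)·V²/2g = 0.02637·7915·0.6010 = 125.4 m
Minor: ΣK = 9.07; h_m = ΣK·V²/2g = 5.451 m
Total H_L = 125.4 + 5.451 = 130.9 m

H_L ≈ 131 m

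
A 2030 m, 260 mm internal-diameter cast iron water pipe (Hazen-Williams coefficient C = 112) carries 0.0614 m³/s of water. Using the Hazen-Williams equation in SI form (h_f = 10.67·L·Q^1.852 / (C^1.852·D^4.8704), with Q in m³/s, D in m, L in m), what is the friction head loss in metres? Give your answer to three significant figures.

h_f ≈ 14.0 m

h_f = 10.67·2030·0.0614^1.852 / (112^1.852·0.260^4.8704) = 13.98 m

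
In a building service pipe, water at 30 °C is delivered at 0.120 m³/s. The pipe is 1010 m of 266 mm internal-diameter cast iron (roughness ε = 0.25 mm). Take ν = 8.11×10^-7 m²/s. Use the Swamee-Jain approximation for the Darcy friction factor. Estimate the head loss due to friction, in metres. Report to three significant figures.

V = 4Q/(πD²) = 4·0.120/(π·0.266²) = 2.159 m/s
Re = VD/ν = 2.159·0.266/8.11×10^-7 = 7.08×10^5 → turbulent
ε/D = 0.25/266 = 9.40×10^-4
Swamee-Jain: f = 0.01989
h_f = f(L/D)V²/(2g) = 0.01989·(1010/0.266)·2.159²/(2·9.81) = 17.95 m

h_f ≈ 18.0 m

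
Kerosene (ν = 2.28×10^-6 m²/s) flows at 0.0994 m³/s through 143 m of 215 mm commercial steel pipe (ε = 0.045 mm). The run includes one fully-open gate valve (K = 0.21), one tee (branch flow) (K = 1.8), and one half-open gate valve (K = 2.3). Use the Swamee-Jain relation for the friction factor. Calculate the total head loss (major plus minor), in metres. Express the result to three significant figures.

H_L ≈ 5.88 m

V = 4Q/(πD²) = 2.738 m/s; V²/2g = 0.3821 m
Re = 2.58×10^5, ε/D = 2.09×10^-4 → f = 0.01666 (Swamee-Jain)
Major: h_f = f(L/D)·V²/2g = 0.01666·665.1·0.3821 = 4.235 m
Minor: ΣK = 4.31; h_m = ΣK·V²/2g = 1.647 m
Total H_L = 4.235 + 1.647 = 5.881 m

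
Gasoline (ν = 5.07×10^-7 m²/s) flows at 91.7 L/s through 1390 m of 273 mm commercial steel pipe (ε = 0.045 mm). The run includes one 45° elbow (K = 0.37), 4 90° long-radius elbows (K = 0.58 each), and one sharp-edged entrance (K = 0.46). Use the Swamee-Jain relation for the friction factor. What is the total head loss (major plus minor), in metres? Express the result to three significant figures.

H_L ≈ 9.65 m

V = 4Q/(πD²) = 1.567 m/s; V²/2g = 0.1251 m
Re = 8.44×10^5, ε/D = 1.65×10^-4 → f = 0.01453 (Swamee-Jain)
Major: h_f = f(L/D)·V²/2g = 0.01453·5092·0.1251 = 9.256 m
Minor: ΣK = 3.15; h_m = ΣK·V²/2g = 0.3940 m
Total H_L = 9.256 + 0.3940 = 9.650 m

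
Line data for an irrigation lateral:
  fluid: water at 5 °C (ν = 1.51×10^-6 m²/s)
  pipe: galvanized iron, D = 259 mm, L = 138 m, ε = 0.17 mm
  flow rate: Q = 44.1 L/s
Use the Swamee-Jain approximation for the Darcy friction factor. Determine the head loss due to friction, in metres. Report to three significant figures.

h_f ≈ 0.386 m

V = 4Q/(πD²) = 4·0.0441/(π·0.259²) = 0.8370 m/s
Re = VD/ν = 0.8370·0.259/1.51×10^-6 = 1.44×10^5 → turbulent
ε/D = 0.17/259 = 6.56×10^-4
Swamee-Jain: f = 0.02028
h_f = f(L/D)V²/(2g) = 0.02028·(138/0.259)·0.8370²/(2·9.81) = 0.3859 m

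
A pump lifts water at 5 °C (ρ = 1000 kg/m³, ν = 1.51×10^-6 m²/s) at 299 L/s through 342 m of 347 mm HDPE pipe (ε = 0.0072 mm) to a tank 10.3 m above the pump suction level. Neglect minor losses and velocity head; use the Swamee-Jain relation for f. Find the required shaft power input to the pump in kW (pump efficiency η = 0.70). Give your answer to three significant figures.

P_shaft ≈ 69.8 kW

V = 4Q/(πD²) = 3.162 m/s; Re = 7.27×10^5; ε/D = 2.07×10^-5; f = 0.01267
h_f = f(L/D)V²/2g = 6.360 m
Total head H = z + h_f = 10.3 + 6.360 = 16.66 m
P_hyd = ρgQH = 1000·9.81·0.299·16.66 = 48.87 kW
P_shaft = P_hyd/η = 48.87/0.70 = 69.81 kW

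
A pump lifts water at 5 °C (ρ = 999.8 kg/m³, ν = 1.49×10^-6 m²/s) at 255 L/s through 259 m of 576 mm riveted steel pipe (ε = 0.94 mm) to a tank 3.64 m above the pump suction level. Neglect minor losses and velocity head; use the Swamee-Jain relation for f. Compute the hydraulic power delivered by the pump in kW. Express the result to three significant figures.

V = 4Q/(πD²) = 0.9786 m/s; Re = 3.78×10^5; ε/D = 0.00163; f = 0.02289
h_f = f(L/D)V²/2g = 0.5024 m
Total head H = z + h_f = 3.64 + 0.5024 = 4.142 m
P_hyd = ρgQH = 999.8·9.81·0.255·4.142 = 10.36 kW

P_hyd ≈ 10.4 kW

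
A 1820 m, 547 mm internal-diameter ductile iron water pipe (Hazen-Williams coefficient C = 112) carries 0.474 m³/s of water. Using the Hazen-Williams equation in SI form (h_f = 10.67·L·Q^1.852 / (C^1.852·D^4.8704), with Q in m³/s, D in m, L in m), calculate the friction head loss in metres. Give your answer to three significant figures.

h_f = 10.67·1820·0.474^1.852 / (112^1.852·0.547^4.8704) = 14.75 m

h_f ≈ 14.7 m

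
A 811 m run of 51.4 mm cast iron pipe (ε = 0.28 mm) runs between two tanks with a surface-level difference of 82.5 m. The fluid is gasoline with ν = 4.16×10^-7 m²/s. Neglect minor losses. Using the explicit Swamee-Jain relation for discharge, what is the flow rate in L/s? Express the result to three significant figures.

Q ≈ 3.74 L/s

Swamee-Jain (Type II): Q = -0.965·√(gD⁵h_f/L)·ln[ε/(3.7D) + √(3.17ν²L/(gD³h_f))]
√(gD⁵h_f/L) = √(9.81·0.0514⁵·82.5/811) = 5.984×10^-4
ε/(3.7D) = 0.00147; √(3.17ν²L/(gD³h_f)) = 6.36×10^-5
Q = -0.965·5.984×10^-4·ln(0.001536) = 0.003741 m³/s
Check: V = 1.80 m/s, Re = 2.23×10^5, f = 0.03174, h_f = 82.9 m ≈ 82.5 m ✓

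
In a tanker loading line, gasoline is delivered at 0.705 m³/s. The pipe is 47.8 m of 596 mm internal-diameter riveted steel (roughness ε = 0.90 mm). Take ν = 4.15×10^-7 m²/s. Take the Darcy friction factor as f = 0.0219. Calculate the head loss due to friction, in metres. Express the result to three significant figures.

V = 4Q/(πD²) = 4·0.705/(π·0.596²) = 2.527 m/s
h_f = f(L/D)V²/(2g) = 0.02190·(47.8/0.596)·2.527²/(2·9.81) = 0.5717 m

h_f ≈ 0.572 m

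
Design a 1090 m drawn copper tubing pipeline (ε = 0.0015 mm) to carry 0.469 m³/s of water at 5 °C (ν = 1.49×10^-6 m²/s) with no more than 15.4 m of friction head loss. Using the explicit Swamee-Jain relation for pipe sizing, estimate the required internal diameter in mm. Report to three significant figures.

D ≈ 438 mm

Swamee-Jain (Type III): D = 0.66·[ε^1.25·(LQ²/(gh_f))^4.75 + ν·Q^9.4·(L/(gh_f))^5.2]^0.04
LQ²/(gh_f) = 1.587; L/(gh_f) = 7.215
Term 1 = ε^1.25·(…)^4.75 = 4.71×10^-7; Term 2 = ν·Q^9.4·(…)^5.2 = 3.51×10^-5
D = 0.66·(4.71×10^-7 + 3.51×10^-5)^0.04 = 0.4381 m = 438 mm
Check: V = 3.11 m/s, Re = 9.15×10^5, f = 0.01186, h_f = 14.6 m ≈ 15.4 m ✓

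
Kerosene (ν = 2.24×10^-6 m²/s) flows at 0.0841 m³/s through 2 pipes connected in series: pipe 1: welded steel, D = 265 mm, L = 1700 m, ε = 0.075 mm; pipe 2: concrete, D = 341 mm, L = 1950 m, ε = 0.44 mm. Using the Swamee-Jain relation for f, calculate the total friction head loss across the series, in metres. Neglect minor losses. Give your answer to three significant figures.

Pipe 1: V = 1.525 m/s, Re = 1.80×10^5, ε/D = 2.83×10^-4, f = 0.01790, h_1 = f(L/D)V²/2g = 13.61 m
Pipe 2: V = 0.9209 m/s, Re = 1.40×10^5, ε/D = 0.00129, f = 0.02273, h_2 = f(L/D)V²/2g = 5.618 m
Series → Q common, losses add: H = Σh = 19.23 m

H ≈ 19.2 m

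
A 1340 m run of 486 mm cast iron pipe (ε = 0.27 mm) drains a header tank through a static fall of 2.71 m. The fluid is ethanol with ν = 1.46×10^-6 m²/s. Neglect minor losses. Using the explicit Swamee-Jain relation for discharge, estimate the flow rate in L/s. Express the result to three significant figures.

Q ≈ 190 L/s

Swamee-Jain (Type II): Q = -0.965·√(gD⁵h_f/L)·ln[ε/(3.7D) + √(3.17ν²L/(gD³h_f))]
√(gD⁵h_f/L) = √(9.81·0.486⁵·2.71/1340) = 0.02319
ε/(3.7D) = 1.50×10^-4; √(3.17ν²L/(gD³h_f)) = 5.45×10^-5
Q = -0.965·0.02319·ln(2.046×10^-4) = 0.1901 m³/s
Check: V = 1.02 m/s, Re = 3.41×10^5, f = 0.01849, h_f = 2.73 m ≈ 2.71 m ✓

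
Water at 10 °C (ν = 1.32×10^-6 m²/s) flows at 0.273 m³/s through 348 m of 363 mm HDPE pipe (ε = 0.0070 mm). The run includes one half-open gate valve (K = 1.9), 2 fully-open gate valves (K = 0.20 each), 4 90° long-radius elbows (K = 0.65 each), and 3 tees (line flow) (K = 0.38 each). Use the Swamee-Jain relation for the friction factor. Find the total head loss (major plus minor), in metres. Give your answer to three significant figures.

V = 4Q/(πD²) = 2.638 m/s; V²/2g = 0.3547 m
Re = 7.25×10^5, ε/D = 1.93×10^-5 → f = 0.01264 (Swamee-Jain)
Major: h_f = f(L/D)·V²/2g = 0.01264·958.7·0.3547 = 4.298 m
Minor: ΣK = 6.04; h_m = ΣK·V²/2g = 2.142 m
Total H_L = 4.298 + 2.142 = 6.440 m

H_L ≈ 6.44 m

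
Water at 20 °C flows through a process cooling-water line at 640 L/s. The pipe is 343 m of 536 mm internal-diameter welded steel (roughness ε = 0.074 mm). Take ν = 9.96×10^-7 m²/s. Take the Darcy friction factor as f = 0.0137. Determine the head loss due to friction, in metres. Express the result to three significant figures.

h_f ≈ 3.59 m

V = 4Q/(πD²) = 4·0.640/(π·0.536²) = 2.836 m/s
h_f = f(L/D)V²/(2g) = 0.01370·(343/0.536)·2.836²/(2·9.81) = 3.595 m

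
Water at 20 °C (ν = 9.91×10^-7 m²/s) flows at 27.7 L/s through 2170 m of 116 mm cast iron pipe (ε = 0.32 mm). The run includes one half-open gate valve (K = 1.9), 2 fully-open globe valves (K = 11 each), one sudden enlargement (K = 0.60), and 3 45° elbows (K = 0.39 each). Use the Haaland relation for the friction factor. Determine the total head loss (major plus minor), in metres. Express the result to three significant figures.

H_L ≈ 179 m

V = 4Q/(πD²) = 2.621 m/s; V²/2g = 0.3501 m
Re = 3.07×10^5, ε/D = 0.00276 → f = 0.02603 (Haaland)
Major: h_f = f(L/D)·V²/2g = 0.02603·18707·0.3501 = 170.5 m
Minor: ΣK = 25.7; h_m = ΣK·V²/2g = 8.988 m
Total H_L = 170.5 + 8.988 = 179.5 m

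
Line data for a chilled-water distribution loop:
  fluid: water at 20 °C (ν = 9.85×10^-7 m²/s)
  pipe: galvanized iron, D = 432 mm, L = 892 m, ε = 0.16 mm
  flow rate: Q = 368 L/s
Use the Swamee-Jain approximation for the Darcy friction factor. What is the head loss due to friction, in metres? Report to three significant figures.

h_f ≈ 10.8 m

V = 4Q/(πD²) = 4·0.368/(π·0.432²) = 2.511 m/s
Re = VD/ν = 2.511·0.432/9.85×10^-7 = 1.10×10^6 → turbulent
ε/D = 0.16/432 = 3.70×10^-4
Swamee-Jain: f = 0.01629
h_f = f(L/D)V²/(2g) = 0.01629·(892/0.432)·2.511²/(2·9.81) = 10.81 m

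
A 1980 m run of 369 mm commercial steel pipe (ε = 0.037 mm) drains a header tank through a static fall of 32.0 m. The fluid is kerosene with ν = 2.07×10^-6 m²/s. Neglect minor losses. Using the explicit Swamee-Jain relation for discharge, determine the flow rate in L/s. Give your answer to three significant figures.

Swamee-Jain (Type II): Q = -0.965·√(gD⁵h_f/L)·ln[ε/(3.7D) + √(3.17ν²L/(gD³h_f))]
√(gD⁵h_f/L) = √(9.81·0.369⁵·32.0/1980) = 0.03293
ε/(3.7D) = 2.71×10^-5; √(3.17ν²L/(gD³h_f)) = 4.13×10^-5
Q = -0.965·0.03293·ln(6.839×10^-5) = 0.3048 m³/s
Check: V = 2.85 m/s, Re = 5.08×10^5, f = 0.01444, h_f = 32.1 m ≈ 32.0 m ✓

Q ≈ 305 L/s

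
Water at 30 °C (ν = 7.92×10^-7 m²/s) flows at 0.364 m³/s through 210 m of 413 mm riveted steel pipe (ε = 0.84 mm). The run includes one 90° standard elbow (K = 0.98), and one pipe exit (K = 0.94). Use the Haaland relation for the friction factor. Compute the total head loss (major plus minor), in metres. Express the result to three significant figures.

H_L ≈ 5.25 m

V = 4Q/(πD²) = 2.717 m/s; V²/2g = 0.3763 m
Re = 1.42×10^6, ε/D = 0.00203 → f = 0.02369 (Haaland)
Major: h_f = f(L/D)·V²/2g = 0.02369·508.5·0.3763 = 4.532 m
Minor: ΣK = 1.92; h_m = ΣK·V²/2g = 0.7225 m
Total H_L = 4.532 + 0.7225 = 5.254 m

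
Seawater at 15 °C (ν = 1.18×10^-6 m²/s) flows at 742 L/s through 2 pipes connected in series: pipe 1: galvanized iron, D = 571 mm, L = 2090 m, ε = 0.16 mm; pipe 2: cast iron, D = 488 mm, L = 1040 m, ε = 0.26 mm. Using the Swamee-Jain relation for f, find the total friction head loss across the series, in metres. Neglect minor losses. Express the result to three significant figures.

H ≈ 53.7 m

Pipe 1: V = 2.898 m/s, Re = 1.40×10^6, ε/D = 2.80×10^-4, f = 0.01537, h_1 = f(L/D)V²/2g = 24.07 m
Pipe 2: V = 3.967 m/s, Re = 1.64×10^6, ε/D = 5.33×10^-4, f = 0.01732, h_2 = f(L/D)V²/2g = 29.60 m
Series → Q common, losses add: H = Σh = 53.67 m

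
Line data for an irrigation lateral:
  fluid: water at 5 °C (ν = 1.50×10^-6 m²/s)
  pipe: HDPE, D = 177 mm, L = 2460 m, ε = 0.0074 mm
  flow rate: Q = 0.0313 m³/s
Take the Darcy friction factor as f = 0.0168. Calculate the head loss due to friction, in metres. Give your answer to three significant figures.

h_f ≈ 19.3 m

V = 4Q/(πD²) = 4·0.0313/(π·0.177²) = 1.272 m/s
h_f = f(L/D)V²/(2g) = 0.01680·(2460/0.177)·1.272²/(2·9.81) = 19.26 m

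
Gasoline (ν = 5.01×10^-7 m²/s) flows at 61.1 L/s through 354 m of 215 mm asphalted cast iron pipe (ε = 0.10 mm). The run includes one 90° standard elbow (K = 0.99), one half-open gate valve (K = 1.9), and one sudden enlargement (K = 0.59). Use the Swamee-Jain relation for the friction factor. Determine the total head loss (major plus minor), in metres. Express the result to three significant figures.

V = 4Q/(πD²) = 1.683 m/s; V²/2g = 0.1444 m
Re = 7.22×10^5, ε/D = 4.65×10^-4 → f = 0.01726 (Swamee-Jain)
Major: h_f = f(L/D)·V²/2g = 0.01726·1647·0.1444 = 4.102 m
Minor: ΣK = 3.48; h_m = ΣK·V²/2g = 0.5024 m
Total H_L = 4.102 + 0.5024 = 4.605 m

H_L ≈ 4.60 m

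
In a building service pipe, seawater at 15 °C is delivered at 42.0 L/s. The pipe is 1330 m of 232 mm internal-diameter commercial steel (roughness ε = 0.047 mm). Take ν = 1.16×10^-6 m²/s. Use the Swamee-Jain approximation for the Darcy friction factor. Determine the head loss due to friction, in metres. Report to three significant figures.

h_f ≈ 4.95 m

V = 4Q/(πD²) = 4·0.0420/(π·0.232²) = 0.9935 m/s
Re = VD/ν = 0.9935·0.232/1.16×10^-6 = 1.99×10^5 → turbulent
ε/D = 0.047/232 = 2.03×10^-4
Swamee-Jain: f = 0.01716
h_f = f(L/D)V²/(2g) = 0.01716·(1330/0.232)·0.9935²/(2·9.81) = 4.951 m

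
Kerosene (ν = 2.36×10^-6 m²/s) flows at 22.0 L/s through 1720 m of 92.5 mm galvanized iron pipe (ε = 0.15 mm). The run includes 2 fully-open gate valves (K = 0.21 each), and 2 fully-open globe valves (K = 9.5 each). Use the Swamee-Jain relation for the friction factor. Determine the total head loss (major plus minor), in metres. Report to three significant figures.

V = 4Q/(πD²) = 3.274 m/s; V²/2g = 0.5463 m
Re = 1.28×10^5, ε/D = 0.00162 → f = 0.02390 (Swamee-Jain)
Major: h_f = f(L/D)·V²/2g = 0.02390·18595·0.5463 = 242.8 m
Minor: ΣK = 19.4; h_m = ΣK·V²/2g = 10.61 m
Total H_L = 242.8 + 10.61 = 253.4 m

H_L ≈ 253 m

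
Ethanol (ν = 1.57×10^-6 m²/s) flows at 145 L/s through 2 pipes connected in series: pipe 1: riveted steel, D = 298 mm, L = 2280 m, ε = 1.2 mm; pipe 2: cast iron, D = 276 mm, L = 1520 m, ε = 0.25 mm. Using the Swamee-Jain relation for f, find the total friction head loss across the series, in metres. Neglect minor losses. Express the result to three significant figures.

Pipe 1: V = 2.079 m/s, Re = 3.95×10^5, ε/D = 0.00403, f = 0.02887, h_1 = f(L/D)V²/2g = 48.66 m
Pipe 2: V = 2.424 m/s, Re = 4.26×10^5, ε/D = 9.06×10^-4, f = 0.02004, h_2 = f(L/D)V²/2g = 33.05 m
Series → Q common, losses add: H = Σh = 81.71 m

H ≈ 81.7 m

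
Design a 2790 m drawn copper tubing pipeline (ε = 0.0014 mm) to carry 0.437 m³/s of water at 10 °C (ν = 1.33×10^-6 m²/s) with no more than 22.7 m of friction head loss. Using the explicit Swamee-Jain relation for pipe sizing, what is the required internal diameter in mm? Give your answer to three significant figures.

Swamee-Jain (Type III): D = 0.66·[ε^1.25·(LQ²/(gh_f))^4.75 + ν·Q^9.4·(L/(gh_f))^5.2]^0.04
LQ²/(gh_f) = 2.393; L/(gh_f) = 12.53
Term 1 = ε^1.25·(…)^4.75 = 3.04×10^-6; Term 2 = ν·Q^9.4·(…)^5.2 = 2.84×10^-4
D = 0.66·(3.04×10^-6 + 2.84×10^-4)^0.04 = 0.4763 m = 476 mm
Check: V = 2.45 m/s, Re = 8.78×10^5, f = 0.01193, h_f = 21.4 m ≈ 22.7 m ✓

D ≈ 476 mm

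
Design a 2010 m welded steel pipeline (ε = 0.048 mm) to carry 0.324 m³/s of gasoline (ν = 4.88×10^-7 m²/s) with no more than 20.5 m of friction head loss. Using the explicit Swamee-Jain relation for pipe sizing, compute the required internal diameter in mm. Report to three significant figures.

Swamee-Jain (Type III): D = 0.66·[ε^1.25·(LQ²/(gh_f))^4.75 + ν·Q^9.4·(L/(gh_f))^5.2]^0.04
LQ²/(gh_f) = 1.049; L/(gh_f) = 9.995
Term 1 = ε^1.25·(…)^4.75 = 5.02×10^-6; Term 2 = ν·Q^9.4·(…)^5.2 = 1.93×10^-6
D = 0.66·(5.02×10^-6 + 1.93×10^-6)^0.04 = 0.4104 m = 410 mm
Check: V = 2.45 m/s, Re = 2.06×10^6, f = 0.01314, h_f = 19.7 m ≈ 20.5 m ✓

D ≈ 410 mm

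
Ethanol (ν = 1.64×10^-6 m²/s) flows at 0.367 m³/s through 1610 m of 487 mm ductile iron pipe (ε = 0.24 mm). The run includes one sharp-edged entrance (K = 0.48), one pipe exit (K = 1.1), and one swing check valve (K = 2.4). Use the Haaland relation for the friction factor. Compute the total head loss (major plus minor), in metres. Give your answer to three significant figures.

H_L ≈ 12.2 m

V = 4Q/(πD²) = 1.970 m/s; V²/2g = 0.1979 m
Re = 5.85×10^5, ε/D = 4.93×10^-4 → f = 0.01742 (Haaland)
Major: h_f = f(L/D)·V²/2g = 0.01742·3306·0.1979 = 11.39 m
Minor: ΣK = 3.98; h_m = ΣK·V²/2g = 0.7874 m
Total H_L = 11.39 + 0.7874 = 12.18 m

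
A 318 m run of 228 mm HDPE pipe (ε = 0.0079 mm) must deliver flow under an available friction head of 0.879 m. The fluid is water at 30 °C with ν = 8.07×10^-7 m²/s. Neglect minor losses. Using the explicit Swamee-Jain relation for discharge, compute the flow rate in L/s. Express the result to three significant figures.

Q ≈ 36.8 L/s

Swamee-Jain (Type II): Q = -0.965·√(gD⁵h_f/L)·ln[ε/(3.7D) + √(3.17ν²L/(gD³h_f))]
√(gD⁵h_f/L) = √(9.81·0.228⁵·0.879/318) = 0.004087
ε/(3.7D) = 9.36×10^-6; √(3.17ν²L/(gD³h_f)) = 8.01×10^-5
Q = -0.965·0.004087·ln(8.951×10^-5) = 0.03677 m³/s
Check: V = 0.901 m/s, Re = 2.54×10^5, f = 0.01519, h_f = 0.876 m ≈ 0.879 m ✓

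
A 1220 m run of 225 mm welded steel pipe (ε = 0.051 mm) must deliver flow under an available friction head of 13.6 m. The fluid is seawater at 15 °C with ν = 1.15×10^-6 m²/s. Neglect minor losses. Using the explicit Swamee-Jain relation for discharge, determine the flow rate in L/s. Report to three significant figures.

Q ≈ 69.2 L/s

Swamee-Jain (Type II): Q = -0.965·√(gD⁵h_f/L)·ln[ε/(3.7D) + √(3.17ν²L/(gD³h_f))]
√(gD⁵h_f/L) = √(9.81·0.225⁵·13.6/1220) = 0.007941
ε/(3.7D) = 6.13×10^-5; √(3.17ν²L/(gD³h_f)) = 5.80×10^-5
Q = -0.965·0.007941·ln(1.193×10^-4) = 0.06923 m³/s
Check: V = 1.74 m/s, Re = 3.41×10^5, f = 0.01631, h_f = 13.7 m ≈ 13.6 m ✓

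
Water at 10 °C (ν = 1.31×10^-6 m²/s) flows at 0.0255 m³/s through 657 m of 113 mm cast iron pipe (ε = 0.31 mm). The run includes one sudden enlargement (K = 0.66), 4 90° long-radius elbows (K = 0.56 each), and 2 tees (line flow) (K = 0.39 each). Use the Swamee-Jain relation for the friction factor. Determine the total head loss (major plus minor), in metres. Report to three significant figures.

H_L ≈ 51.7 m

V = 4Q/(πD²) = 2.543 m/s; V²/2g = 0.3295 m
Re = 2.19×10^5, ε/D = 0.00274 → f = 0.02635 (Swamee-Jain)
Major: h_f = f(L/D)·V²/2g = 0.02635·5814·0.3295 = 50.48 m
Minor: ΣK = 3.68; h_m = ΣK·V²/2g = 1.213 m
Total H_L = 50.48 + 1.213 = 51.69 m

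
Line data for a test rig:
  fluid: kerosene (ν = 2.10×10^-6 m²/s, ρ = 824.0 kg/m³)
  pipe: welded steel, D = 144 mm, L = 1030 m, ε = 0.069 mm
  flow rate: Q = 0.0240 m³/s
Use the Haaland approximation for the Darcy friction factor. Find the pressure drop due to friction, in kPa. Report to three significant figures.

V = 4Q/(πD²) = 4·0.0240/(π·0.144²) = 1.474 m/s
Re = VD/ν = 1.474·0.144/2.10×10^-6 = 1.01×10^5 → turbulent
ε/D = 0.069/144 = 4.79×10^-4
Haaland: f = 0.01995
h_f = f(L/D)V²/(2g) = 0.01995·(1030/0.144)·1.474²/(2·9.81) = 15.80 m
Δp = ρg·h_f = 824.0·9.81·15.80 = 127.7 kPa

Δp ≈ 128 kPa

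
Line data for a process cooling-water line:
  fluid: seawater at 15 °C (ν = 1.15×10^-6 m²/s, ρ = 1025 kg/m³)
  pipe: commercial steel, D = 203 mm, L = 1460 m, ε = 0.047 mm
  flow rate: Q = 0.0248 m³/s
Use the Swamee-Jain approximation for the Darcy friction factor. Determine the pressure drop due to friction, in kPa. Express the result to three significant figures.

Δp ≈ 39.6 kPa

V = 4Q/(πD²) = 4·0.0248/(π·0.203²) = 0.7662 m/s
Re = VD/ν = 0.7662·0.203/1.15×10^-6 = 1.35×10^5 → turbulent
ε/D = 0.047/203 = 2.32×10^-4
Swamee-Jain: f = 0.01829
h_f = f(L/D)V²/(2g) = 0.01829·(1460/0.203)·0.7662²/(2·9.81) = 3.937 m
Δp = ρg·h_f = 1025·9.81·3.937 = 39.58 kPa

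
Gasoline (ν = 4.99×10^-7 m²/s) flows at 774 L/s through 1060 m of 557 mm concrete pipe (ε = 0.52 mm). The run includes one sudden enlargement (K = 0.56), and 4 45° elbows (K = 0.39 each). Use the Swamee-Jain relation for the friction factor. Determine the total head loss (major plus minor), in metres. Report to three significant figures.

V = 4Q/(πD²) = 3.176 m/s; V²/2g = 0.5143 m
Re = 3.55×10^6, ε/D = 9.34×10^-4 → f = 0.01944 (Swamee-Jain)
Major: h_f = f(L/D)·V²/2g = 0.01944·1903·0.5143 = 19.03 m
Minor: ΣK = 2.12; h_m = ΣK·V²/2g = 1.090 m
Total H_L = 19.03 + 1.090 = 20.12 m

H_L ≈ 20.1 m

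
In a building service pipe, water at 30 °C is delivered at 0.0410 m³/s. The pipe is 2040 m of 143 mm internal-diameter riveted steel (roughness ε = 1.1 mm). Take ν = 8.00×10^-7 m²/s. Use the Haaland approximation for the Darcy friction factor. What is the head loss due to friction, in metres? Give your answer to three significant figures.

h_f ≈ 166 m

V = 4Q/(πD²) = 4·0.0410/(π·0.143²) = 2.553 m/s
Re = VD/ν = 2.553·0.143/8.00×10^-7 = 4.56×10^5 → turbulent
ε/D = 1.1/143 = 0.00769
Haaland: f = 0.03497
h_f = f(L/D)V²/(2g) = 0.03497·(2040/0.143)·2.553²/(2·9.81) = 165.7 m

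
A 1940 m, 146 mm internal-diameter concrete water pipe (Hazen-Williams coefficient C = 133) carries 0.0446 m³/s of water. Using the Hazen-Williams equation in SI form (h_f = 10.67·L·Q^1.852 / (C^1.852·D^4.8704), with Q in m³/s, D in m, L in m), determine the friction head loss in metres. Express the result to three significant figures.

h_f ≈ 89.4 m

h_f = 10.67·1940·0.0446^1.852 / (133^1.852·0.146^4.8704) = 89.35 m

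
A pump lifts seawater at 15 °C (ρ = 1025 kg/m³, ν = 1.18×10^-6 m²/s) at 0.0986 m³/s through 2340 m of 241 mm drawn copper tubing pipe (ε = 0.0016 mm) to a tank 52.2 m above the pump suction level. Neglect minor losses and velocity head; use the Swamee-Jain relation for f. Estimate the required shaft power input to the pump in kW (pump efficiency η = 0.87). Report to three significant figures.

V = 4Q/(πD²) = 2.161 m/s; Re = 4.41×10^5; ε/D = 6.64×10^-6; f = 0.01349
h_f = f(L/D)V²/2g = 31.18 m
Total head H = z + h_f = 52.2 + 31.18 = 83.38 m
P_hyd = ρgQH = 1025·9.81·0.0986·83.38 = 82.67 kW
P_shaft = P_hyd/η = 82.67/0.87 = 95.02 kW

P_shaft ≈ 95.0 kW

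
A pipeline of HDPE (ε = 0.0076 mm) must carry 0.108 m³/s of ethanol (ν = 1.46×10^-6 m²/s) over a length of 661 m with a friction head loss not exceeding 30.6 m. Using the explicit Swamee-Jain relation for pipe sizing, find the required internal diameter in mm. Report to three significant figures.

D ≈ 198 mm

Swamee-Jain (Type III): D = 0.66·[ε^1.25·(LQ²/(gh_f))^4.75 + ν·Q^9.4·(L/(gh_f))^5.2]^0.04
LQ²/(gh_f) = 0.02568; L/(gh_f) = 2.202
Term 1 = ε^1.25·(…)^4.75 = 1.11×10^-14; Term 2 = ν·Q^9.4·(…)^5.2 = 7.26×10^-14
D = 0.66·(1.11×10^-14 + 7.26×10^-14)^0.04 = 0.1979 m = 198 mm
Check: V = 3.51 m/s, Re = 4.76×10^5, f = 0.01378, h_f = 28.9 m ≈ 30.6 m ✓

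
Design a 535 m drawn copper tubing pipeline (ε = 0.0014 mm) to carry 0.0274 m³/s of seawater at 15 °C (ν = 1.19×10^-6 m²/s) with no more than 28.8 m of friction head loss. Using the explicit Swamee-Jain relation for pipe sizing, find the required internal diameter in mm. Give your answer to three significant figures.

D ≈ 113 mm

Swamee-Jain (Type III): D = 0.66·[ε^1.25·(LQ²/(gh_f))^4.75 + ν·Q^9.4·(L/(gh_f))^5.2]^0.04
LQ²/(gh_f) = 0.001422; L/(gh_f) = 1.894
Term 1 = ε^1.25·(…)^4.75 = 1.44×10^-21; Term 2 = ν·Q^9.4·(…)^5.2 = 6.80×10^-20
D = 0.66·(1.44×10^-21 + 6.80×10^-20)^0.04 = 0.1130 m = 113 mm
Check: V = 2.73 m/s, Re = 2.59×10^5, f = 0.01491, h_f = 26.8 m ≈ 28.8 m ✓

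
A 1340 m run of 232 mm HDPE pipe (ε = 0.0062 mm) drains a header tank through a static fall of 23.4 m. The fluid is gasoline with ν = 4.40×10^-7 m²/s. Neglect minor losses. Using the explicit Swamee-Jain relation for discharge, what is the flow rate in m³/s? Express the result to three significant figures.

Swamee-Jain (Type II): Q = -0.965·√(gD⁵h_f/L)·ln[ε/(3.7D) + √(3.17ν²L/(gD³h_f))]
√(gD⁵h_f/L) = √(9.81·0.232⁵·23.4/1340) = 0.01073
ε/(3.7D) = 7.22×10^-6; √(3.17ν²L/(gD³h_f)) = 1.69×10^-5
Q = -0.965·0.01073·ln(2.416×10^-5) = 0.1101 m³/s
Check: V = 2.60 m/s, Re = 1.37×10^6, f = 0.01175, h_f = 23.5 m ≈ 23.4 m ✓

Q ≈ 0.110 m³/s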